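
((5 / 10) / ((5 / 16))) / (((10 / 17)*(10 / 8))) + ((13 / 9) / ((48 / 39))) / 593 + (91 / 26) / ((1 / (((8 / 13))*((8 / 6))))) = 700716737 / 138762000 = 5.05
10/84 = 5/42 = 0.12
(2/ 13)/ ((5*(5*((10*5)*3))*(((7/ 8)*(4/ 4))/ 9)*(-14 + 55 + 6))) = 24/ 2673125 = 0.00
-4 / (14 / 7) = -2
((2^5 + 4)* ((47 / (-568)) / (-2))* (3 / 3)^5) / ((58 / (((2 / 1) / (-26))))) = -423 / 214136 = -0.00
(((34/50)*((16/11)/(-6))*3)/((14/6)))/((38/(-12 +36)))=-4896/36575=-0.13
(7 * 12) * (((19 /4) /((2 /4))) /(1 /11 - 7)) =-231 /2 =-115.50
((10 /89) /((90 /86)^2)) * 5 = 3698 /7209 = 0.51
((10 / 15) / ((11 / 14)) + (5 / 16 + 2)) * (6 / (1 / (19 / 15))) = 31711 / 1320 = 24.02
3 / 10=0.30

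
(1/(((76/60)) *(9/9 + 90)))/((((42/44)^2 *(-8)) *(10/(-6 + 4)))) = 121/508326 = 0.00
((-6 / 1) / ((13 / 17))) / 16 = -51 / 104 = -0.49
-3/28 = -0.11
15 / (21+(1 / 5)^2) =375 / 526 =0.71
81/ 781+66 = 51627/ 781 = 66.10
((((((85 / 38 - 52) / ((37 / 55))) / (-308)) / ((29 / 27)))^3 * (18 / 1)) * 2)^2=22420061673160703838711750455765625 / 138397459133138945556273293479788544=0.16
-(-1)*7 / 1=7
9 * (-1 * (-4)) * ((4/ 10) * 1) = 72/ 5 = 14.40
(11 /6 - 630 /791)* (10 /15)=0.69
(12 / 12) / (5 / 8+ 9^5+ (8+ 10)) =8 / 472541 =0.00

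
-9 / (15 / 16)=-48 / 5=-9.60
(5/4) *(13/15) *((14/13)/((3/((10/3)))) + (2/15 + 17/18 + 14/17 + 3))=40429/6120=6.61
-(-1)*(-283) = -283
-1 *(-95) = 95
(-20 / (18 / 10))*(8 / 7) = -800 / 63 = -12.70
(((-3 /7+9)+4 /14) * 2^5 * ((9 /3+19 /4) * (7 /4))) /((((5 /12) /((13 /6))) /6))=599664 /5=119932.80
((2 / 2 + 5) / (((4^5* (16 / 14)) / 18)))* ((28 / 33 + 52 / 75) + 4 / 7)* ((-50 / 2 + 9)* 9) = -247131 / 8800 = -28.08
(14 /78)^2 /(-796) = -49 /1210716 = -0.00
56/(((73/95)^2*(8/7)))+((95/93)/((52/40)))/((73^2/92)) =534737425/6442761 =83.00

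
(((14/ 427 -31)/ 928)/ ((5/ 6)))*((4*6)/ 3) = -5667/ 17690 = -0.32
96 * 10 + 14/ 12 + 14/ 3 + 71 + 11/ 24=24895/ 24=1037.29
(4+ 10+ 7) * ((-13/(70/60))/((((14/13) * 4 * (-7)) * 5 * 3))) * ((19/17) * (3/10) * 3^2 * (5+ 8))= 3381183/166600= 20.30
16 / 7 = 2.29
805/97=8.30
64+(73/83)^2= 446225/6889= 64.77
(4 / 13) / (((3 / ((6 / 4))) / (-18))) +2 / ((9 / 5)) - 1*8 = -1130 / 117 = -9.66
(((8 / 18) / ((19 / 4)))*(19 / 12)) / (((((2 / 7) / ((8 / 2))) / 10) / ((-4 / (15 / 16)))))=-7168 / 81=-88.49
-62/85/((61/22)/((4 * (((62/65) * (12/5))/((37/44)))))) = -178607616/62349625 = -2.86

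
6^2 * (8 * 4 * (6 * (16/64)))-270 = 1458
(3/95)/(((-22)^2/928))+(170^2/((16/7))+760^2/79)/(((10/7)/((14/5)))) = 142071718351/3632420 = 39112.14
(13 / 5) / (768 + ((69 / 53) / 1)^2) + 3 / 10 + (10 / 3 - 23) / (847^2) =1568413975929 / 5170302096190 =0.30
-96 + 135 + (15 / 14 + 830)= 870.07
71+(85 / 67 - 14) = 3904 / 67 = 58.27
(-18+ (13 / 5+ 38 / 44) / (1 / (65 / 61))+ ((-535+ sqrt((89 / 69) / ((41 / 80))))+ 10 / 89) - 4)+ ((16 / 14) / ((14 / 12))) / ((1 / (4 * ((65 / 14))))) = -21917652927 / 40967234+ 4 * sqrt(1258905) / 2829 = -533.42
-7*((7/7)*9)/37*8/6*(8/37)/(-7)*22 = 2112/1369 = 1.54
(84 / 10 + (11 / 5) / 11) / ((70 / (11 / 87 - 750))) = -2805277 / 30450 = -92.13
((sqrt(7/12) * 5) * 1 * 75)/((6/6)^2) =125 * sqrt(21)/2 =286.41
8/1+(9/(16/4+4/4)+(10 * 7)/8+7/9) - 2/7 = 23993/1260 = 19.04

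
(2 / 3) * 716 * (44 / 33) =5728 / 9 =636.44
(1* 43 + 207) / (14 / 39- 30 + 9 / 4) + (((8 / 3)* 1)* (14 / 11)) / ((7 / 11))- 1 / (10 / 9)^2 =-5901539 / 1281900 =-4.60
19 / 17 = 1.12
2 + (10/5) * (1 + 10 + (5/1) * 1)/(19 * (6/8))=242/57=4.25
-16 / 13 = -1.23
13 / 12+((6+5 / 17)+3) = 2117 / 204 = 10.38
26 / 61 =0.43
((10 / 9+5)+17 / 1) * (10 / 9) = 2080 / 81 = 25.68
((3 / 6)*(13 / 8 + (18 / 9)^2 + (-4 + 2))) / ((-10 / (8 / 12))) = -29 / 240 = -0.12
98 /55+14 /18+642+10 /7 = 2238349 /3465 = 645.99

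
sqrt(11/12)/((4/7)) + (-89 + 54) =-35 + 7 * sqrt(33)/24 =-33.32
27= 27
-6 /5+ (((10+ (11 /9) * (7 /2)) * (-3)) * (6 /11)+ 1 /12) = -16157 /660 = -24.48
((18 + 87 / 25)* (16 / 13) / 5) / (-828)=-0.01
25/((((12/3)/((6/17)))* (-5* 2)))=-15/68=-0.22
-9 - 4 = -13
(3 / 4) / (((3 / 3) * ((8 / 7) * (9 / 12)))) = 0.88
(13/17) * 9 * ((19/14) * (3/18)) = 741/476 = 1.56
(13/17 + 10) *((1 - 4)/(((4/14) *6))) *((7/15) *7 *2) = -20923/170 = -123.08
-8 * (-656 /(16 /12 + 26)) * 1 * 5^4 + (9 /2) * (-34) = 119847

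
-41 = -41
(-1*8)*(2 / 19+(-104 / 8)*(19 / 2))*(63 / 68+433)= 7282017 / 17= 428353.94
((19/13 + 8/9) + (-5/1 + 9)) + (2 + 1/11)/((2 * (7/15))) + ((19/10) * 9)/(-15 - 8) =8129983/1036035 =7.85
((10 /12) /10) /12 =1 /144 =0.01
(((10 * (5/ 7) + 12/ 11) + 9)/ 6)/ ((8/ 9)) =3981/ 1232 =3.23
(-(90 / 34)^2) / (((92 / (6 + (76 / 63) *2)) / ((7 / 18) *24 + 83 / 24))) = -6101625 / 744464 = -8.20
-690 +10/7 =-4820/7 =-688.57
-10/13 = -0.77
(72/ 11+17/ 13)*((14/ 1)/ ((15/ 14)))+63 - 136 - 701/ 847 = 28.79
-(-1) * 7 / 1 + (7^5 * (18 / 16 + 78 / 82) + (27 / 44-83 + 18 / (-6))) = 125618419 / 3608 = 34816.63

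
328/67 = 4.90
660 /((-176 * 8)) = -15 /32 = -0.47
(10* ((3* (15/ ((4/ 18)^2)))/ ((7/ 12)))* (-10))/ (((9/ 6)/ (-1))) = 729000/ 7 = 104142.86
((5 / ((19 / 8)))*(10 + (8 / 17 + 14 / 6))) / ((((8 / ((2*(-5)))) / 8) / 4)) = -1044800 / 969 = -1078.22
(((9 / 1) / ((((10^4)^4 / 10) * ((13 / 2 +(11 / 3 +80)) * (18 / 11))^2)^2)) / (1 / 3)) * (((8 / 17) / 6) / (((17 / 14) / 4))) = 102487 / 6962728073323781250000000000000000000000000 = 0.00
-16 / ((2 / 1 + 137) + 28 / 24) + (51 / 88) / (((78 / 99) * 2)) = 88737 / 349856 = 0.25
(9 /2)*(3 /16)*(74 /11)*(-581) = -580419 /176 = -3297.84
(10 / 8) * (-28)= -35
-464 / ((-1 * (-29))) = -16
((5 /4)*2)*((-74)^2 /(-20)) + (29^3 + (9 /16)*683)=385419 /16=24088.69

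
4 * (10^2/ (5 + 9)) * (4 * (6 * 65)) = 312000/ 7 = 44571.43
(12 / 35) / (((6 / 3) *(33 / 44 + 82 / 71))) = 1704 / 18935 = 0.09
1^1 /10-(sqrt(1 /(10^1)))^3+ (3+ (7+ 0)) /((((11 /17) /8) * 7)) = 13677 /770-sqrt(10) /100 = 17.73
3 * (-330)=-990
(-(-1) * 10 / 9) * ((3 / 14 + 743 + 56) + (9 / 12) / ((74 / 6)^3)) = 5667567005 / 6382278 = 888.02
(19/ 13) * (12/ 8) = 57/ 26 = 2.19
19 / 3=6.33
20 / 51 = 0.39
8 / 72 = 1 / 9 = 0.11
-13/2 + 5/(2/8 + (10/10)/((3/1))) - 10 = -111/14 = -7.93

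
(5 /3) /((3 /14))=70 /9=7.78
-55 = -55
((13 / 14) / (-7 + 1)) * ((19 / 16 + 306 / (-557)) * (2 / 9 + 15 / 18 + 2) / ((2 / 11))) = -1.66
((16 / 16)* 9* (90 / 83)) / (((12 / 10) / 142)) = 95850 / 83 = 1154.82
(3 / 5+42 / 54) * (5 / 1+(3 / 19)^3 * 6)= 2136334 / 308655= 6.92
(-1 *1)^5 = -1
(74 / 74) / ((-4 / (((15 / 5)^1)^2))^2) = 81 / 16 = 5.06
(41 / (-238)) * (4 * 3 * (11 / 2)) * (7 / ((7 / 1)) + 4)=-56.85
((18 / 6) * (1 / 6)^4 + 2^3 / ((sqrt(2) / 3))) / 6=1 / 2592 + 2 * sqrt(2)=2.83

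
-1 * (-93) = 93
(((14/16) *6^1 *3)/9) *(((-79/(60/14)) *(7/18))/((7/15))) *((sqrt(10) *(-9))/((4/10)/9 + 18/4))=174195 *sqrt(10)/3272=168.35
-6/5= -1.20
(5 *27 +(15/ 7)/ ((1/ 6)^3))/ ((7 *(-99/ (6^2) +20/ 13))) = -24180/ 343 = -70.50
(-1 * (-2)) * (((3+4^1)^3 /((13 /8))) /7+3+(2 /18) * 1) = 7784 /117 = 66.53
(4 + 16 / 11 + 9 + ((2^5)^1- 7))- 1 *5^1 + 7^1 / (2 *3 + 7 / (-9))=18506 / 517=35.79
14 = 14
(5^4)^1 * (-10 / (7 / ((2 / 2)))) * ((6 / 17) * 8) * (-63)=2700000 / 17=158823.53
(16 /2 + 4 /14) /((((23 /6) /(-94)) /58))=-1897296 /161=-11784.45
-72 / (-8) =9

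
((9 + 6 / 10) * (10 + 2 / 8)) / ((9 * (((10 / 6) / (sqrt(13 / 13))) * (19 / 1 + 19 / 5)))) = 0.29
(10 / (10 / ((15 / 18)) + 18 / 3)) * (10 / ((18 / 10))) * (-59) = -14750 / 81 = -182.10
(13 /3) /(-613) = -0.01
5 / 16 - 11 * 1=-171 / 16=-10.69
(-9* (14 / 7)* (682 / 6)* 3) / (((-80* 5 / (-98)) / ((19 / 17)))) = -2857239 / 1700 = -1680.73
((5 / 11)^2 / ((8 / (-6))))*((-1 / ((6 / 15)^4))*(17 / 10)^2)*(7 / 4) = 3793125 / 123904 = 30.61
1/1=1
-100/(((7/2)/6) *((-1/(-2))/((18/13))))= -43200/91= -474.73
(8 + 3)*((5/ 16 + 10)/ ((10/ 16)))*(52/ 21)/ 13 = 242/ 7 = 34.57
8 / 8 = 1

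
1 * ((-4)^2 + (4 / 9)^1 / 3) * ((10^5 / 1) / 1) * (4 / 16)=10900000 / 27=403703.70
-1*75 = -75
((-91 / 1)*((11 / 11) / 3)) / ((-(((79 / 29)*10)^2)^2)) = 64362571 / 1168502430000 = 0.00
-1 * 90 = -90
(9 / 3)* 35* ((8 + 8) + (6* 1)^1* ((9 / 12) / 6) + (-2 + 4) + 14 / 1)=13755 / 4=3438.75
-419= -419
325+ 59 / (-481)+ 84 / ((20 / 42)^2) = 8361191 / 12025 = 695.32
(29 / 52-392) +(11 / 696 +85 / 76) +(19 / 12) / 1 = -388.72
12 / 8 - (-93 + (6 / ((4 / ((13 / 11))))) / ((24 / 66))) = 717 / 8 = 89.62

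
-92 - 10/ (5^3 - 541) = -19131/ 208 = -91.98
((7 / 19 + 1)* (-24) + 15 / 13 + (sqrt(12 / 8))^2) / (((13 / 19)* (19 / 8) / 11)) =-656172 / 3211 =-204.35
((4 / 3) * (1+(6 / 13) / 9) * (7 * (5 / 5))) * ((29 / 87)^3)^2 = 1148 / 85293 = 0.01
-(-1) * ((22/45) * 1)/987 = 22/44415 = 0.00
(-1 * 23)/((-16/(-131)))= -3013/16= -188.31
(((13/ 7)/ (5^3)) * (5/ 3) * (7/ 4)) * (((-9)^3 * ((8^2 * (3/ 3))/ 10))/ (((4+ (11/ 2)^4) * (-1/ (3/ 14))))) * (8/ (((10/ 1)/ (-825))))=-80061696/ 2573375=-31.11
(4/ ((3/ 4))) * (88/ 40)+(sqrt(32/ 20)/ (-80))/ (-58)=sqrt(10)/ 11600+176/ 15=11.73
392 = 392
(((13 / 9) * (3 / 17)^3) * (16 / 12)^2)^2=43264 / 217238121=0.00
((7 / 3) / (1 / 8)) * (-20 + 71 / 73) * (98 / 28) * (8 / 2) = -362992 / 73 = -4972.49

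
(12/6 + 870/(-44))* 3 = -1173/22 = -53.32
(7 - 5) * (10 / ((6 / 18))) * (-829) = -49740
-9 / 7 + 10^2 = 691 / 7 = 98.71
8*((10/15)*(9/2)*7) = 168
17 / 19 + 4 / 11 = 263 / 209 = 1.26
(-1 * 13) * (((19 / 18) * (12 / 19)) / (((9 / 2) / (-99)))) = 572 / 3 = 190.67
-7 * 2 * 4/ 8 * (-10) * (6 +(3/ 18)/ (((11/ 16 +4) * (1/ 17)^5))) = 159042884/ 45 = 3534286.31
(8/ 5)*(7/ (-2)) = -28/ 5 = -5.60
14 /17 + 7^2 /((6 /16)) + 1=6757 /51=132.49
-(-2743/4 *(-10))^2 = -188101225/4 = -47025306.25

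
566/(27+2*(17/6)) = 849/49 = 17.33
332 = 332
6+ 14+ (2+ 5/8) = 181/8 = 22.62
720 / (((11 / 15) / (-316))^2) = 16176672000 / 121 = 133691504.13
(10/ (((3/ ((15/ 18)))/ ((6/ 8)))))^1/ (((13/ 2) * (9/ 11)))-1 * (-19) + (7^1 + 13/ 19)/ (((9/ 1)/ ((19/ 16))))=57299/ 2808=20.41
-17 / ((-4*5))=17 / 20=0.85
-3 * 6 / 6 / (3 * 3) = -1 / 3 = -0.33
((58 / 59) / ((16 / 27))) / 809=783 / 381848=0.00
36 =36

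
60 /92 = 15 /23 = 0.65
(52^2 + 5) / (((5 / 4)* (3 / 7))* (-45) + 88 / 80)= -379260 / 3221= -117.75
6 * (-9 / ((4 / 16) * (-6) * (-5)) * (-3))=108 / 5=21.60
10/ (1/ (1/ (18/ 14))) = 70/ 9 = 7.78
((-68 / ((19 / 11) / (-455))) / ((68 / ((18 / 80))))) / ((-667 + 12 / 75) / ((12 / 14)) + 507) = -225225 / 1029724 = -0.22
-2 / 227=-0.01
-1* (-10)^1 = 10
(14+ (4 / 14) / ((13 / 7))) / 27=184 / 351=0.52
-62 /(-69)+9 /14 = 1.54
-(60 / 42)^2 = -100 / 49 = -2.04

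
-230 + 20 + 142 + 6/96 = -1087/16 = -67.94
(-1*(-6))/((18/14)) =14/3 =4.67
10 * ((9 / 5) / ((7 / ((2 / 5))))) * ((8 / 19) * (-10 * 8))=-4608 / 133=-34.65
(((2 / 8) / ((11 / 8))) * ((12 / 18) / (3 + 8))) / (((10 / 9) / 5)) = 0.05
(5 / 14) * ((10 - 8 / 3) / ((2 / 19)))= 1045 / 42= 24.88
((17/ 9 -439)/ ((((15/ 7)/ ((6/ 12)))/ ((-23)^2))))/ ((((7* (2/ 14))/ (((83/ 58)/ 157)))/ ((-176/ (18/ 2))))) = 53200882504/ 5531895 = 9617.12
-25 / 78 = -0.32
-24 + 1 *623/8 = 431/8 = 53.88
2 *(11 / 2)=11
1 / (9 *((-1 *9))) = -1 / 81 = -0.01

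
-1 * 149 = -149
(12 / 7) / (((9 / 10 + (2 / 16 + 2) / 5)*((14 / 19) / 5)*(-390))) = -760 / 33761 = -0.02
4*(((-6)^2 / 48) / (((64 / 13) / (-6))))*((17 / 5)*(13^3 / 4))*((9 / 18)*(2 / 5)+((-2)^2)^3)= -438348.87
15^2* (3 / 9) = 75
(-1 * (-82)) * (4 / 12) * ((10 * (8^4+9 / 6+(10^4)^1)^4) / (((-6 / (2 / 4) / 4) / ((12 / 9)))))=-129551443609939628125 / 27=-4798201615182949189.81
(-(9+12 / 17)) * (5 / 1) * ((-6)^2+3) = -32175 / 17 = -1892.65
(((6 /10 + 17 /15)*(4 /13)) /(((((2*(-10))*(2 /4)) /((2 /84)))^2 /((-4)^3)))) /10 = -16 /826875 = -0.00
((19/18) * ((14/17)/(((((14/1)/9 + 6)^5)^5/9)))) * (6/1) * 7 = 2005089079623344280435305457/55225765360885748358407636729486123600684515328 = 0.00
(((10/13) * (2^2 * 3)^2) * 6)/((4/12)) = 25920/13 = 1993.85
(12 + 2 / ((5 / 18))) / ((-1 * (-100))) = 24 / 125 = 0.19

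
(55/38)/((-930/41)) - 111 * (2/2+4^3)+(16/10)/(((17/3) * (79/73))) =-342426233629/47461620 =-7214.80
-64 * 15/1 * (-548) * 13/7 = 6839040/7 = 977005.71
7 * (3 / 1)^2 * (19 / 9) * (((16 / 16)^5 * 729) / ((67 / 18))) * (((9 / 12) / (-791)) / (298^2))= -373977 / 1344670168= -0.00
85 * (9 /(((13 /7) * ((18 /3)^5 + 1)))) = 765 /14443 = 0.05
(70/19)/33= 70/627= 0.11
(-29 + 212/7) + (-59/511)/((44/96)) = 1.03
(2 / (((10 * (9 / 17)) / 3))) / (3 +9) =0.09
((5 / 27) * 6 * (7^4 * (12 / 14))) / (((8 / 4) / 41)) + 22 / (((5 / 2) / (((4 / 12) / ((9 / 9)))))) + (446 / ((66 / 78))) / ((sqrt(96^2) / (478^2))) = 858909431 / 660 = 1301377.93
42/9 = 14/3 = 4.67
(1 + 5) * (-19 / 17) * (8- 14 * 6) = 8664 / 17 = 509.65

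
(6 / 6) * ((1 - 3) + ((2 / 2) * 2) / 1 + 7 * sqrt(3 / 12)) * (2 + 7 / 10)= 189 / 20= 9.45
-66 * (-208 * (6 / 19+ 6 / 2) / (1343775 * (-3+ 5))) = 144144 / 8510575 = 0.02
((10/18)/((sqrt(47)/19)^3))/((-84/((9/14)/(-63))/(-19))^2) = 12380495*sqrt(47)/1347252346944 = 0.00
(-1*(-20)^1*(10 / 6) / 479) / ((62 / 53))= 2650 / 44547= 0.06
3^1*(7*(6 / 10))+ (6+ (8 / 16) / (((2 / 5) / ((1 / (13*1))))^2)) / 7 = 636917 / 47320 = 13.46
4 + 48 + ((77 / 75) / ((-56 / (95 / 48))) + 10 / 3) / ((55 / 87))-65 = -822061 / 105600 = -7.78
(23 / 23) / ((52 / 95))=95 / 52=1.83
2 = 2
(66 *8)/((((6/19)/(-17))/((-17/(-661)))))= -483208/661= -731.03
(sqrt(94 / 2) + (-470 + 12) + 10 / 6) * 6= -2696.87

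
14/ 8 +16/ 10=67/ 20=3.35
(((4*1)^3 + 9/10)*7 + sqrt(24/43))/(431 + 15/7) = 7*sqrt(258)/65188 + 31801/30320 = 1.05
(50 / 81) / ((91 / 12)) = 200 / 2457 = 0.08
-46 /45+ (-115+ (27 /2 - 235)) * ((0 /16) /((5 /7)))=-46 /45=-1.02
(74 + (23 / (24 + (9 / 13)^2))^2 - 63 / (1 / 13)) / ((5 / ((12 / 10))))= -25470788272 / 142623075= -178.59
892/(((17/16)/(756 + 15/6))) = 10825312/17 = 636783.06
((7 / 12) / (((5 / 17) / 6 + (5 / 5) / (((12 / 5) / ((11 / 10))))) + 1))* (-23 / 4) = -2737 / 1230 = -2.23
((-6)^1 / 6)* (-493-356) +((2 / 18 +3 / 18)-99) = 13505 / 18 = 750.28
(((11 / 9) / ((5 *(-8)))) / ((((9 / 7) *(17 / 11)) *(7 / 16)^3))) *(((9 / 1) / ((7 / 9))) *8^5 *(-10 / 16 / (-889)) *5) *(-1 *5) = 6343884800 / 5183759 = 1223.80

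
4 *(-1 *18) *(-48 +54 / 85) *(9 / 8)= 326106 / 85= 3836.54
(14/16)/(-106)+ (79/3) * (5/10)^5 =4145/5088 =0.81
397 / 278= 1.43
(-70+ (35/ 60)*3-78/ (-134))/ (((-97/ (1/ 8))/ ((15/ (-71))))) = -272025/ 14765728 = -0.02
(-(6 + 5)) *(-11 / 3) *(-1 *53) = -6413 / 3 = -2137.67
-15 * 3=-45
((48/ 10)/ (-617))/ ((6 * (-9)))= 0.00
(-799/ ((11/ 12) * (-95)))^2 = 91929744/ 1092025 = 84.18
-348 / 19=-18.32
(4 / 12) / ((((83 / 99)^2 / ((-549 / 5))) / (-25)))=8967915 / 6889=1301.77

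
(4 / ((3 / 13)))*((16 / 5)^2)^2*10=6815744 / 375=18175.32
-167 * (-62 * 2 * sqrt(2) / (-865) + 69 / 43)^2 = -604399665391 / 1383468025 - 2857704 * sqrt(2) / 37195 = -545.53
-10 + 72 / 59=-518 / 59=-8.78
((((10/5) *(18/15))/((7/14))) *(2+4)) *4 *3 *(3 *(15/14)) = 7776/7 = 1110.86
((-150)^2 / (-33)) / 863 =-7500 / 9493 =-0.79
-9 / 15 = -3 / 5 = -0.60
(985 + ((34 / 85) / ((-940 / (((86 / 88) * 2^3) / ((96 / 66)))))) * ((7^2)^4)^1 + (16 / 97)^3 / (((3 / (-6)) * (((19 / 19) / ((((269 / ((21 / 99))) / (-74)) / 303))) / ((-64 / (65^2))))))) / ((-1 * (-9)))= -308485998640001593087 / 227563261337521200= -1355.61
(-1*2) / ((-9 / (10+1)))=22 / 9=2.44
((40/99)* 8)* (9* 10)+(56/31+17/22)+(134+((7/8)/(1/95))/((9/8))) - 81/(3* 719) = 2212522981/4413222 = 501.34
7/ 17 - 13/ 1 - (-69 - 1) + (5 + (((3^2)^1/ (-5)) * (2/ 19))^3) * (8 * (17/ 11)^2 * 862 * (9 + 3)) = 1740604560518768/ 1763620375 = 986949.68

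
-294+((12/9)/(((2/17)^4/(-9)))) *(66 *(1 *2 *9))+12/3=-74417501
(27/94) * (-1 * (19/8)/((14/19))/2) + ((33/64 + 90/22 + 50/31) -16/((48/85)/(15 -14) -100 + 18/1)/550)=357651043599/62125780640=5.76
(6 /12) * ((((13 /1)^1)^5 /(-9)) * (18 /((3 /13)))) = -4826809 /3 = -1608936.33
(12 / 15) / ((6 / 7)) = 14 / 15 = 0.93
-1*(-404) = 404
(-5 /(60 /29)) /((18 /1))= -29 /216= -0.13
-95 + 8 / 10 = -471 / 5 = -94.20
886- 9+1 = 878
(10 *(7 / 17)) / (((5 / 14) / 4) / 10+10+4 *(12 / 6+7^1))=0.09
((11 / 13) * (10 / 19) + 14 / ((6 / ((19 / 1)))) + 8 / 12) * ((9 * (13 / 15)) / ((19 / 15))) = 279.85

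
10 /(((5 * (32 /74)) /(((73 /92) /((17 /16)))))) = 3.45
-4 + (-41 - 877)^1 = -922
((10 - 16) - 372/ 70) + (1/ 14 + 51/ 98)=-2627/ 245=-10.72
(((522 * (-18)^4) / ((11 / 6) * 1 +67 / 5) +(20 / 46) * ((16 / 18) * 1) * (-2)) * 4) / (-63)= -1361168912000 / 5959737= -228394.12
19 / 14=1.36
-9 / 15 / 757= -3 / 3785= -0.00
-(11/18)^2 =-121/324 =-0.37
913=913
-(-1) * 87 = 87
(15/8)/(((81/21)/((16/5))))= 14/9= 1.56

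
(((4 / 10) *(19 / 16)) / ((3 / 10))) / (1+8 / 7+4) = 133 / 516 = 0.26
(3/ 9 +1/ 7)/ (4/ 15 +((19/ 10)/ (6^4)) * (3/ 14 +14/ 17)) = 1468800/ 827221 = 1.78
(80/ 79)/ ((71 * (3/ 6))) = 160/ 5609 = 0.03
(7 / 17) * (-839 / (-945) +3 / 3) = 1784 / 2295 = 0.78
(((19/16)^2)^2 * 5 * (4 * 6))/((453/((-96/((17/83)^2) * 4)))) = -13466720535/2792896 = -4821.78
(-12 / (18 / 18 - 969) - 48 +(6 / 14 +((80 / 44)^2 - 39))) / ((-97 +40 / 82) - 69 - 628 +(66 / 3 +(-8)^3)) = 525661 / 8104096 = 0.06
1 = 1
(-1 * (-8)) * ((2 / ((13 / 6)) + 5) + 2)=824 / 13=63.38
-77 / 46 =-1.67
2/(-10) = -1/5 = -0.20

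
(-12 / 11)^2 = 144 / 121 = 1.19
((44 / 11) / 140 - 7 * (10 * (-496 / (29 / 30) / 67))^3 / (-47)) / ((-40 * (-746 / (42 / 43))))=-2.19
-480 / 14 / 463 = -240 / 3241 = -0.07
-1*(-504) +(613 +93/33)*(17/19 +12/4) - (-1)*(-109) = 583831/209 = 2793.45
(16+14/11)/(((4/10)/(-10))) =-431.82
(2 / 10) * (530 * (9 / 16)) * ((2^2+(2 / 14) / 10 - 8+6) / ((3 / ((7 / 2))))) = 22419 / 160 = 140.12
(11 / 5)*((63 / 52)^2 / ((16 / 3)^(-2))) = 77616 / 845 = 91.85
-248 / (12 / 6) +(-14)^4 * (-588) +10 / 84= -948726739 / 42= -22588731.88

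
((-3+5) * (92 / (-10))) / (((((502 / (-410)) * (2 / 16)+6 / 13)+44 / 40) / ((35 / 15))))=-2746016 / 90087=-30.48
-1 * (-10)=10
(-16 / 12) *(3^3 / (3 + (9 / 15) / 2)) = -120 / 11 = -10.91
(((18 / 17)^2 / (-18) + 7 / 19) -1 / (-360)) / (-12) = -610651 / 23721120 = -0.03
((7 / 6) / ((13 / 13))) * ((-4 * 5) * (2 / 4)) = -35 / 3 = -11.67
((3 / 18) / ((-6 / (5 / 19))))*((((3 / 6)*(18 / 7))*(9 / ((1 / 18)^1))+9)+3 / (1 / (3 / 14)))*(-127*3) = 645795 / 1064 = 606.95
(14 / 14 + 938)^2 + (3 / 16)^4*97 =881721.12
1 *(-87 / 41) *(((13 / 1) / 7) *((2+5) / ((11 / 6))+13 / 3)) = -101413 / 3157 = -32.12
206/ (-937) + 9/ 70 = -0.09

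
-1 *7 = -7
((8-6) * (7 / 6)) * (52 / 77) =52 / 33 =1.58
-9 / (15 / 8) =-4.80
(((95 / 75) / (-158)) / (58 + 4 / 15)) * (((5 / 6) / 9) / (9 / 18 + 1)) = -5 / 588708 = -0.00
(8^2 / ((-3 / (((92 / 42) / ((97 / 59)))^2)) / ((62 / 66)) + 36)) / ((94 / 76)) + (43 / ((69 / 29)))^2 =63711130345227763 / 194166126734715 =328.13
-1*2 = -2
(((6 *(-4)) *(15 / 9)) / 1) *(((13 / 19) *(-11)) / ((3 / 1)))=5720 / 57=100.35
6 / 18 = 1 / 3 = 0.33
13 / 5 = 2.60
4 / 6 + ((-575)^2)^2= 327938671877 / 3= 109312890625.67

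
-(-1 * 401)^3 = 64481201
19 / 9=2.11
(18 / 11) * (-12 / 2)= -108 / 11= -9.82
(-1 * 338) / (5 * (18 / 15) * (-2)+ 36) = -169 / 12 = -14.08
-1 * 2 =-2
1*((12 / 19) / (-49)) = -12 / 931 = -0.01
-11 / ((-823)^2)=-11 / 677329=-0.00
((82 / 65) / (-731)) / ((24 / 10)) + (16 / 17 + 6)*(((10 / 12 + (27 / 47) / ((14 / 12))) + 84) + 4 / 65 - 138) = -11417772377 / 31264870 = -365.19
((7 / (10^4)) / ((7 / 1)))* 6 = 3 / 5000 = 0.00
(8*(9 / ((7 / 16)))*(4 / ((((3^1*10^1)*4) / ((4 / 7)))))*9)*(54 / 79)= 373248 / 19355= 19.28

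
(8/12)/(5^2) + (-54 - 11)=-4873/75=-64.97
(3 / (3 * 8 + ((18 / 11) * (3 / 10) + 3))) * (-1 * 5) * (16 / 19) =-550 / 1197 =-0.46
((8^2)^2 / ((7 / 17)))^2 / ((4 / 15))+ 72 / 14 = 18182308092 / 49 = 371067512.08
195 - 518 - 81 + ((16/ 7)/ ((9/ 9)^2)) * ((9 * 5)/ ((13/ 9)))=-30284/ 91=-332.79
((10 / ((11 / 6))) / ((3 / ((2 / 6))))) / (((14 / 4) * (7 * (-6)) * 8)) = -5 / 9702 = -0.00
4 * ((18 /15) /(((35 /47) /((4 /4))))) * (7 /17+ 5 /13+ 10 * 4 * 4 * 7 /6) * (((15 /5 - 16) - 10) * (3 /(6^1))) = -537421312 /38675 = -13895.83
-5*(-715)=3575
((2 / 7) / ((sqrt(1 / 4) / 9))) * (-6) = -216 / 7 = -30.86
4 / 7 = 0.57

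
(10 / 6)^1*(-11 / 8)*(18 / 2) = -165 / 8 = -20.62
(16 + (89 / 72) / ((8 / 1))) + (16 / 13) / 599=72467251 / 4485312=16.16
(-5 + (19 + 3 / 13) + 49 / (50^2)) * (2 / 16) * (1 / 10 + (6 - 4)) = 9725877 / 2600000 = 3.74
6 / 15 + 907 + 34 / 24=54529 / 60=908.82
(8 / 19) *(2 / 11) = 16 / 209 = 0.08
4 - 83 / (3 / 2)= -154 / 3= -51.33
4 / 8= 1 / 2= 0.50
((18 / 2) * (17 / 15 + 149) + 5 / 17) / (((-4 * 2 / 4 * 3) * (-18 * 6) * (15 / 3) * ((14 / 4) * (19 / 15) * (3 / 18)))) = 16411 / 29070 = 0.56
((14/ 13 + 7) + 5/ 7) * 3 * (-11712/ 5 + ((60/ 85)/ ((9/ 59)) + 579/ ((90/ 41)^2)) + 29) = -803658392/ 13923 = -57721.64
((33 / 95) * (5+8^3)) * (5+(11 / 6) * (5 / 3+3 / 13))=5641504 / 3705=1522.67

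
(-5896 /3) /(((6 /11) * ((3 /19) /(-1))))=616132 /27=22819.70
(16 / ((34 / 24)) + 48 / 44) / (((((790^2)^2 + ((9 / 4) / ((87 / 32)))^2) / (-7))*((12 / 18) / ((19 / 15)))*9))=-21587629 / 459417179147832840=-0.00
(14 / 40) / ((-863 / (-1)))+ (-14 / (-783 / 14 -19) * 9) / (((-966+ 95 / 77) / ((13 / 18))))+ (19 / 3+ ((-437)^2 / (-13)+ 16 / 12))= -770169891014246561 / 52455823187820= -14682.26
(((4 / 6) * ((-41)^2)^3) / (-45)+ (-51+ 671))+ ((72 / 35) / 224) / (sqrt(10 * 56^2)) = -9500124782 / 135+ 9 * sqrt(10) / 548800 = -70371294.68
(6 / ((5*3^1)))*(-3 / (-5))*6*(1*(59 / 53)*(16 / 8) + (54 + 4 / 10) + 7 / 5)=553572 / 6625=83.56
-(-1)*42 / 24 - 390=-1553 / 4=-388.25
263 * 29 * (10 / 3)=76270 / 3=25423.33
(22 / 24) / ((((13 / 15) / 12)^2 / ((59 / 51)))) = 584100 / 2873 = 203.31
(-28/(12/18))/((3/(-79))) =1106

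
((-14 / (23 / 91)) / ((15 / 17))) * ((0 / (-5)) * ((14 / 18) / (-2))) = 0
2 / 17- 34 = -576 / 17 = -33.88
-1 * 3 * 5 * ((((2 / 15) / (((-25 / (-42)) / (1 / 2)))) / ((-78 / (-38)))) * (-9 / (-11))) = -2394 / 3575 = -0.67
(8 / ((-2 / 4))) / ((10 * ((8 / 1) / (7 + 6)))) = -2.60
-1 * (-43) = 43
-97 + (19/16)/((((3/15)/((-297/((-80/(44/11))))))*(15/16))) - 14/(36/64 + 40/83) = -453673/27740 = -16.35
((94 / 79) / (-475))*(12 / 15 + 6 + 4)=-5076 / 187625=-0.03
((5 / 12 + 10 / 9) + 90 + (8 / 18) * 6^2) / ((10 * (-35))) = -553 / 1800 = -0.31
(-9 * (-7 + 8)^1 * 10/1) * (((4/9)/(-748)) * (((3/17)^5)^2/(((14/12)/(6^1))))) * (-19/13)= -403895160/34306168203940633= -0.00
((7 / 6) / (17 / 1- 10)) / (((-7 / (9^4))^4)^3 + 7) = 2120895147045314119491609587512844743630072107 / 89077596175903193018647602675539479260145602896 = 0.02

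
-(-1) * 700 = 700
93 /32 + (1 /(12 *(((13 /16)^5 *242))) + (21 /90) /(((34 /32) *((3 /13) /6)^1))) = 1053000215637 /122199952160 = 8.62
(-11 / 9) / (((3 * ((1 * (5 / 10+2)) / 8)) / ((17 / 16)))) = -187 / 135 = -1.39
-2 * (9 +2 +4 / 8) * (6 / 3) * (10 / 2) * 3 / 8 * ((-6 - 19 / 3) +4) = 718.75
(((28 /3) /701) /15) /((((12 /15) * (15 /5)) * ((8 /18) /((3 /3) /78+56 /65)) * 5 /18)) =2387 /911300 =0.00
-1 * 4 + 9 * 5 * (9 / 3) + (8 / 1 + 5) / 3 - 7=385 / 3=128.33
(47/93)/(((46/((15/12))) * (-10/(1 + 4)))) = -235/34224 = -0.01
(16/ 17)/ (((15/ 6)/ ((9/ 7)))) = 288/ 595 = 0.48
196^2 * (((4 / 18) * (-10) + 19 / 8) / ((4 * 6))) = 26411 / 108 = 244.55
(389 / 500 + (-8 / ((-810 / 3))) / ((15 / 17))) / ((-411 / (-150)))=32869 / 110970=0.30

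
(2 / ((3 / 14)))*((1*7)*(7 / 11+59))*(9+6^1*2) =900032 / 11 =81821.09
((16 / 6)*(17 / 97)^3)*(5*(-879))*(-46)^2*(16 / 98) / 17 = -57336490240 / 44720977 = -1282.09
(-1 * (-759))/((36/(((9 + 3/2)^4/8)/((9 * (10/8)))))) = 1822359/640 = 2847.44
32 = 32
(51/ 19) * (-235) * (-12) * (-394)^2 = 22326041520/ 19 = 1175054816.84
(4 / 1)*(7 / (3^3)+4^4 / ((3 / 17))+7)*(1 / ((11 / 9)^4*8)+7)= 16266326674 / 395307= 41148.59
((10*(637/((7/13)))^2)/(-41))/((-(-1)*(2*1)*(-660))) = 1399489/5412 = 258.59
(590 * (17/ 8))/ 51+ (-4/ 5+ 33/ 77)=10169/ 420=24.21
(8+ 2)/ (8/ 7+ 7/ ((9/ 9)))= 70/ 57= 1.23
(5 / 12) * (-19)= -95 / 12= -7.92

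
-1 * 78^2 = -6084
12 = 12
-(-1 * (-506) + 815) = -1321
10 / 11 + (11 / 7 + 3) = 5.48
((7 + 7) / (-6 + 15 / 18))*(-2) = 5.42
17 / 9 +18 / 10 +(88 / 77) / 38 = 22258 / 5985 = 3.72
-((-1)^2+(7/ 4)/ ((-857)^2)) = -2937803/ 2937796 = -1.00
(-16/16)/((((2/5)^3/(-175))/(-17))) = -371875/8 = -46484.38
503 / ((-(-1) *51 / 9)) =1509 / 17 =88.76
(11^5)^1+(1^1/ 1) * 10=161061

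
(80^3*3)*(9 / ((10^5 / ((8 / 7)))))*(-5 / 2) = -13824 / 35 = -394.97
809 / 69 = 11.72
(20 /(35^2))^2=16 /60025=0.00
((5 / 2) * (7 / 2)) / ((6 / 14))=245 / 12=20.42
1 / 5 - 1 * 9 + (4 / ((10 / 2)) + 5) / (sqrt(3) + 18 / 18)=-117 / 10 + 29 * sqrt(3) / 10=-6.68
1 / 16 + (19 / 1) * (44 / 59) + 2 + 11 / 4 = 17919 / 944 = 18.98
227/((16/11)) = 2497/16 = 156.06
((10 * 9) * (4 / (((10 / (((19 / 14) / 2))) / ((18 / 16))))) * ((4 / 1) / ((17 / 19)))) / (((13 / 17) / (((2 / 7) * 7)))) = 321.33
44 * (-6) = -264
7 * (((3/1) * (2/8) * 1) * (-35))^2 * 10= 385875/8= 48234.38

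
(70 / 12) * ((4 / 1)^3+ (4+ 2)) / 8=1225 / 24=51.04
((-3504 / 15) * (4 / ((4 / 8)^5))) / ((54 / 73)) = -5456896 / 135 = -40421.45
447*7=3129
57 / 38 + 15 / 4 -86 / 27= 223 / 108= 2.06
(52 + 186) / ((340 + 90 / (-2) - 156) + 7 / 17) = 2023 / 1185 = 1.71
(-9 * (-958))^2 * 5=371694420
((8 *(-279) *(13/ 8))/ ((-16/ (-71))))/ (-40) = 402.37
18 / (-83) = -18 / 83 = -0.22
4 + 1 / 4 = 4.25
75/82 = 0.91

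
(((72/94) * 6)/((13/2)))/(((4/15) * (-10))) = -0.27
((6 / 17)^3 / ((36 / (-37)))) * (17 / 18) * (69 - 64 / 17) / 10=-41033 / 147390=-0.28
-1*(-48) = 48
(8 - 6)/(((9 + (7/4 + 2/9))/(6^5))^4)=12281884428929630994432/24343800625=504517951741.55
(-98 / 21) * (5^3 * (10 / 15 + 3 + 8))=-61250 / 9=-6805.56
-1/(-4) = 1/4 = 0.25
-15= -15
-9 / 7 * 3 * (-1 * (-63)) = -243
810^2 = 656100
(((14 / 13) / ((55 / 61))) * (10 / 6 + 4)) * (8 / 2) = 27.07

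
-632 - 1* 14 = -646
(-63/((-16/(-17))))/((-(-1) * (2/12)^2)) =-9639/4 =-2409.75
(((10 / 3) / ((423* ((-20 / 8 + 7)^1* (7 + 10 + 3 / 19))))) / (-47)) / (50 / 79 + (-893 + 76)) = 15010 / 5642897650533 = 0.00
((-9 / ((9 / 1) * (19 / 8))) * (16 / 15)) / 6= -64 / 855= -0.07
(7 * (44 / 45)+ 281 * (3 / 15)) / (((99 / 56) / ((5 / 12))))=39718 / 2673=14.86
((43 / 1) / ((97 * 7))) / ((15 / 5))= 43 / 2037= 0.02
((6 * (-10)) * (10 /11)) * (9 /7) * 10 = -54000 /77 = -701.30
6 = 6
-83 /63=-1.32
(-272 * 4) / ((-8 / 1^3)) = 136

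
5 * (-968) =-4840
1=1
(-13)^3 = -2197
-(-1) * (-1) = -1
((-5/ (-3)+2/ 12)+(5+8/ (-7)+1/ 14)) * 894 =36058/ 7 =5151.14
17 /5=3.40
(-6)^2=36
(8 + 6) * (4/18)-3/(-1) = 55/9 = 6.11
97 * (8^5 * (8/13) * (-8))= -15647980.31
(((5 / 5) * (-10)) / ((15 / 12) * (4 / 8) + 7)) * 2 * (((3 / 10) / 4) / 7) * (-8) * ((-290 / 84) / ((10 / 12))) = -2784 / 2989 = -0.93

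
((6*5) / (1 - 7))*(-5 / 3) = 25 / 3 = 8.33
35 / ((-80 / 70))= -245 / 8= -30.62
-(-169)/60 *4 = 11.27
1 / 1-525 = -524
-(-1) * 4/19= 4/19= 0.21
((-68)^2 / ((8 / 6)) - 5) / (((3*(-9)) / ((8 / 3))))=-342.02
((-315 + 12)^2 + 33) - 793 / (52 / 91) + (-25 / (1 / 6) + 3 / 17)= 6140701 / 68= 90304.43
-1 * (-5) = 5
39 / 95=0.41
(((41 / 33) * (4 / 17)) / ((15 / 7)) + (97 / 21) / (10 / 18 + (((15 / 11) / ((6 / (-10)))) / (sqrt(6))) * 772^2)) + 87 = 87.14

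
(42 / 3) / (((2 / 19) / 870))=115710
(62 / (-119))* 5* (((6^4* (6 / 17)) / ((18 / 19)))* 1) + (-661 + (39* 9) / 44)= -170083979 / 89012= -1910.80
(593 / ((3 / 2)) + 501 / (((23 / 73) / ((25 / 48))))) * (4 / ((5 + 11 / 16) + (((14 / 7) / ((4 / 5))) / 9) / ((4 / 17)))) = 16209276 / 22747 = 712.59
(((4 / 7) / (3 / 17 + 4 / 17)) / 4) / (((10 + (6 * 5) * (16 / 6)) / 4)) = 34 / 2205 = 0.02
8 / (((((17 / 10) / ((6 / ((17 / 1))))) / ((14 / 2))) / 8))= 26880 / 289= 93.01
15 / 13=1.15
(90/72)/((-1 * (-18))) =5/72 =0.07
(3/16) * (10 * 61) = 915/8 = 114.38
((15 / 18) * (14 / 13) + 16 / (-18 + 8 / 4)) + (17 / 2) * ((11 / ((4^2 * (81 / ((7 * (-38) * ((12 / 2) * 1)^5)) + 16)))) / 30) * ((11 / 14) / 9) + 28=13336396079 / 478032750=27.90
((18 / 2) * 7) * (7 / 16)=441 / 16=27.56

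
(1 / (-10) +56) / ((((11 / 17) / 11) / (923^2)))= 8095881287 / 10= 809588128.70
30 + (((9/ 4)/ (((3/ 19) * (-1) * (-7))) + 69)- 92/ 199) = 560395/ 5572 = 100.57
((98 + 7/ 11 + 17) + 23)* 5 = 7625/ 11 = 693.18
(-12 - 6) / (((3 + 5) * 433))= -9 / 1732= -0.01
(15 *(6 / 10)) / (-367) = -9 / 367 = -0.02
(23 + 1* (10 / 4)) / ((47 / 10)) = 255 / 47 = 5.43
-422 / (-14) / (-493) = -211 / 3451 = -0.06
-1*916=-916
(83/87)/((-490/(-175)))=0.34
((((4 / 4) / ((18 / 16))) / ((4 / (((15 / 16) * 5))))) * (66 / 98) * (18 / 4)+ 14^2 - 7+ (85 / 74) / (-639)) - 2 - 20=3154013809 / 18536112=170.16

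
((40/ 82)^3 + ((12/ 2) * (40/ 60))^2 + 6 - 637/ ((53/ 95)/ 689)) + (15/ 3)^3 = -54209666708/ 68921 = -786547.88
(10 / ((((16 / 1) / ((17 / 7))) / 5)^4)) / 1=261003125 / 78675968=3.32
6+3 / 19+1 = 136 / 19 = 7.16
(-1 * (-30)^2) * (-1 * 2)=1800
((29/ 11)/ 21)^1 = 29/ 231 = 0.13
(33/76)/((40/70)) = 231/304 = 0.76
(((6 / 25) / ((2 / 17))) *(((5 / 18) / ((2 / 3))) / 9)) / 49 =17 / 8820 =0.00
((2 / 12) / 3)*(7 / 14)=0.03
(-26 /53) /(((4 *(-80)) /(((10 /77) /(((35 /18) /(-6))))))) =-351 /571340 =-0.00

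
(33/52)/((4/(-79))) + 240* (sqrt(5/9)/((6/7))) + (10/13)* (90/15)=-1647/208 + 280* sqrt(5)/3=200.78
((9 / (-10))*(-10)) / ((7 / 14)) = 18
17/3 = 5.67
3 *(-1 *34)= -102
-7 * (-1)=7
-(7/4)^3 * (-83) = 28469/64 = 444.83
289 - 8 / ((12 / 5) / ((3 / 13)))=3747 / 13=288.23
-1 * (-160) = 160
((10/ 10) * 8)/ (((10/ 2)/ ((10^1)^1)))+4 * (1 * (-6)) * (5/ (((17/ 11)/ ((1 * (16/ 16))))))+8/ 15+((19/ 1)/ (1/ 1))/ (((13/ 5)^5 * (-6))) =-3859169033/ 63119810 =-61.14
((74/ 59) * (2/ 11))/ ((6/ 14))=1036/ 1947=0.53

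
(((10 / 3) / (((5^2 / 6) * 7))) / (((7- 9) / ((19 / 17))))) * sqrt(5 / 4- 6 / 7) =-19 * sqrt(77) / 4165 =-0.04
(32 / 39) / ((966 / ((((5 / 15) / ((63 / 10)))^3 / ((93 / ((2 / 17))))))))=32000 / 201061547215893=0.00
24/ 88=3/ 11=0.27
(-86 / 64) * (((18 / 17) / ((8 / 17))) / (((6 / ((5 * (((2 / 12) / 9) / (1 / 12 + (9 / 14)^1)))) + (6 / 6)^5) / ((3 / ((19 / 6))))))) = -121905 / 2045312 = -0.06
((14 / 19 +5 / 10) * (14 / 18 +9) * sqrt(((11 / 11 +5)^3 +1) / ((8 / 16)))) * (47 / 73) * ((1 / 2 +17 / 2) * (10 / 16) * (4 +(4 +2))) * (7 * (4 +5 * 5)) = 123317425 * sqrt(434) / 1387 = 1852221.20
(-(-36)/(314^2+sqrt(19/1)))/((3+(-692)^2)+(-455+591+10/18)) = 443682/582059445940907- 9*sqrt(19)/1164118891881814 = 0.00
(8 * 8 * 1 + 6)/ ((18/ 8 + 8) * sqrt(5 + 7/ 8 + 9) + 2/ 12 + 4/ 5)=-1948800/ 44981863 + 5166000 * sqrt(238)/ 44981863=1.73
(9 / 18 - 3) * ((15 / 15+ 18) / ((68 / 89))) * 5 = -42275 / 136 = -310.85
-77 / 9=-8.56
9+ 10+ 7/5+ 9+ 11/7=1084/35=30.97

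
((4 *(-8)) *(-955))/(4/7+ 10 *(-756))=-4.04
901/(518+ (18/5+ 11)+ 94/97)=436985/258781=1.69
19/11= 1.73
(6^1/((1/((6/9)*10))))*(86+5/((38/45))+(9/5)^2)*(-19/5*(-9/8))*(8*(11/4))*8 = 71599176/25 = 2863967.04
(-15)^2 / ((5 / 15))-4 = 671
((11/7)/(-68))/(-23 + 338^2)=-0.00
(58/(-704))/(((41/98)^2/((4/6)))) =-69629/221892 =-0.31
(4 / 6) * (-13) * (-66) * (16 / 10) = 4576 / 5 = 915.20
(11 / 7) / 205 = 11 / 1435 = 0.01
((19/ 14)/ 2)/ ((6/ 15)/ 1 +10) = 95/ 1456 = 0.07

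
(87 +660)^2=558009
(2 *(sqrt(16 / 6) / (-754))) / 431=-0.00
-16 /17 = -0.94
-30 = -30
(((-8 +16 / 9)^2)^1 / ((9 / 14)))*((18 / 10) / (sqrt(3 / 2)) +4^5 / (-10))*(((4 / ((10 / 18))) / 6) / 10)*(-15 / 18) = 11239424 / 18225 - 21952*sqrt(6) / 6075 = 607.85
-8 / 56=-1 / 7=-0.14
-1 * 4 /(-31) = 4 /31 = 0.13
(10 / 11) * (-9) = -8.18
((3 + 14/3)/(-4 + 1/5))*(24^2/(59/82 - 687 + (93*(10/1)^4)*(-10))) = 362112/2898093845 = 0.00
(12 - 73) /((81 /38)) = -2318 /81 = -28.62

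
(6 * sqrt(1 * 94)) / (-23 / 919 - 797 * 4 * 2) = -1838 * sqrt(94) / 1953189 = -0.01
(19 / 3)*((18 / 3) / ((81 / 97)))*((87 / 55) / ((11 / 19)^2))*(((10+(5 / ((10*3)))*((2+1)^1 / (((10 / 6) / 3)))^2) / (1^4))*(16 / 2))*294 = 7505935.59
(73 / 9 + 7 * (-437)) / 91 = -27458 / 819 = -33.53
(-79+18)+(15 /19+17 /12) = -13405 /228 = -58.79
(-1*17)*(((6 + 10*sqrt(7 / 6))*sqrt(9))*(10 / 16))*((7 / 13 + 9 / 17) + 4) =-3500*sqrt(42) / 13- 12600 / 13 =-2714.05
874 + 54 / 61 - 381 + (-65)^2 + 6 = 288218 / 61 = 4724.89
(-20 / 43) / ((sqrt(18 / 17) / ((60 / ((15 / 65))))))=-2600*sqrt(34) / 129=-117.52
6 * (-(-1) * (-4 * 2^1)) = -48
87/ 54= 29/ 18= 1.61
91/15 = 6.07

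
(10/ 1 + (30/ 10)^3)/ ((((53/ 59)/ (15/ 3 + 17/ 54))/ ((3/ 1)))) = 626521/ 954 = 656.73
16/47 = 0.34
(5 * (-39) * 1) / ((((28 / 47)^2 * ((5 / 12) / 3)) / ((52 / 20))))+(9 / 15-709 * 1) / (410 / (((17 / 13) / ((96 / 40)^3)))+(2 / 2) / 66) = -1225460965975131 / 119144081140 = -10285.54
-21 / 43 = -0.49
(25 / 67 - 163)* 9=-98064 / 67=-1463.64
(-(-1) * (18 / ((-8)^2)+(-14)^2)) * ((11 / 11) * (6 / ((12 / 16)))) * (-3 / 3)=-6281 / 4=-1570.25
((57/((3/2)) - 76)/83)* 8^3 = -19456/83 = -234.41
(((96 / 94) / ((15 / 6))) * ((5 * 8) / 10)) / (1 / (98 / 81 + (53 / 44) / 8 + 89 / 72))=296132 / 69795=4.24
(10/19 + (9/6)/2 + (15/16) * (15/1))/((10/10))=4663/304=15.34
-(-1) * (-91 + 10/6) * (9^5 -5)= -15823792/3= -5274597.33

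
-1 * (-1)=1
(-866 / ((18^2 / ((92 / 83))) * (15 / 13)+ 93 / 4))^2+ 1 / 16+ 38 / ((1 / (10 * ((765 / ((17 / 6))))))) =305227280982726505 / 2974755663504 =102605.83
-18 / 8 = -9 / 4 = -2.25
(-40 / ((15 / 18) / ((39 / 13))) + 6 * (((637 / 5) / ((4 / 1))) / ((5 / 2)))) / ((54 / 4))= -1126 / 225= -5.00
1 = 1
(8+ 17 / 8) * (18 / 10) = 729 / 40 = 18.22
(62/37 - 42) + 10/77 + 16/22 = -10222/259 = -39.47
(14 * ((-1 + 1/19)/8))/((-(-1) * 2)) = -63/76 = -0.83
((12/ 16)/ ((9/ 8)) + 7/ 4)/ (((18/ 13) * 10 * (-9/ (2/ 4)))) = -377/ 38880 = -0.01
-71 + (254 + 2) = 185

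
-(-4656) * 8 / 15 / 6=6208 / 15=413.87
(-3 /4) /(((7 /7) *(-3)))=1 /4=0.25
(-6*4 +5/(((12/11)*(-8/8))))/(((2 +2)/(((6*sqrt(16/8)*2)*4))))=-343*sqrt(2)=-485.08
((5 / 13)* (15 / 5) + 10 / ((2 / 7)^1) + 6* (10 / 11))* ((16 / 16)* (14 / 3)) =83300 / 429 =194.17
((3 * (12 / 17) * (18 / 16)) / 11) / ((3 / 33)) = 81 / 34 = 2.38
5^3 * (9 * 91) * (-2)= -204750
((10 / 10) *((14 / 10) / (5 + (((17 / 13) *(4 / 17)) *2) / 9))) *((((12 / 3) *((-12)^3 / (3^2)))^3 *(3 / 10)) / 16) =-34780741632 / 14825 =-2346087.13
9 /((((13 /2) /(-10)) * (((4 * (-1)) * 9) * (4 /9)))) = 45 /52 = 0.87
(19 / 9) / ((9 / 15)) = 95 / 27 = 3.52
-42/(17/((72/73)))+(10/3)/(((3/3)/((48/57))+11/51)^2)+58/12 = 7984357409/1952378430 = 4.09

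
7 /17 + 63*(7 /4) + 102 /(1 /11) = 83821 /68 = 1232.66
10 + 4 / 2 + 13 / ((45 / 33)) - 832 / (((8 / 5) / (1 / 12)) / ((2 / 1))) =-977 / 15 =-65.13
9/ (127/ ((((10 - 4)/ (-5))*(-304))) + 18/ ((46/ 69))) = 16416/ 49883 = 0.33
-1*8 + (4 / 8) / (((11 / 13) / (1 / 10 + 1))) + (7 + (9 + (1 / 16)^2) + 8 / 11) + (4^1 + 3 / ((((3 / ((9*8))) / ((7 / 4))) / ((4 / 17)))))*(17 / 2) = 4158967 / 14080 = 295.38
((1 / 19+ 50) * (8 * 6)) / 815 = 45648 / 15485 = 2.95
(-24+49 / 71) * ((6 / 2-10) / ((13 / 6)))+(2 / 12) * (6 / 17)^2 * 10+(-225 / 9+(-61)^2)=1006040682 / 266747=3771.52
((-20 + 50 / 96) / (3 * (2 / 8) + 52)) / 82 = -935 / 207624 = -0.00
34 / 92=0.37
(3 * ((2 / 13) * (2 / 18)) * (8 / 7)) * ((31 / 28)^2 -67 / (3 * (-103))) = 349477 / 4133493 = 0.08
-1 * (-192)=192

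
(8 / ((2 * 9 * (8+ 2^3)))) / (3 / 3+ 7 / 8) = 2 / 135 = 0.01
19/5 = 3.80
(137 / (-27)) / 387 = -137 / 10449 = -0.01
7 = 7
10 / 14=5 / 7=0.71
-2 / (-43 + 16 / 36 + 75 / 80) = 288 / 5993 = 0.05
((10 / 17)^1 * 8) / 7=80 / 119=0.67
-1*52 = -52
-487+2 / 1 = -485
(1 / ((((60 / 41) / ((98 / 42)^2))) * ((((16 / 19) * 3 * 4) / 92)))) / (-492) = -21413 / 311040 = -0.07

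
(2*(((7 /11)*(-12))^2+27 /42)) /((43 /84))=1198476 /5203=230.34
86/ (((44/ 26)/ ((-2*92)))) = -102856/ 11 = -9350.55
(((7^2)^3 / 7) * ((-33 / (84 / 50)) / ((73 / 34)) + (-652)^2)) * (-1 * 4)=-2086214196276 / 73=-28578276661.32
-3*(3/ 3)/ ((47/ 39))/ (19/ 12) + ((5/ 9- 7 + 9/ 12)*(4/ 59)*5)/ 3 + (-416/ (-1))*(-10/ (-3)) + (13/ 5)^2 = 49476645356/ 35563725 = 1391.21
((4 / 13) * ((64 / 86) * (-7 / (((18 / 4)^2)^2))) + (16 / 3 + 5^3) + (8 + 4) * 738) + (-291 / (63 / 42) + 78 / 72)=129002847349 / 14670396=8793.41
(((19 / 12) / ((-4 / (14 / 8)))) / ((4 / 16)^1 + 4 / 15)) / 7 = -95 / 496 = -0.19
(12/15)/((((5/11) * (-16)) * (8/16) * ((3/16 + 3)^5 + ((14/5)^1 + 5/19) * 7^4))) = -109576192/3827040064305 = -0.00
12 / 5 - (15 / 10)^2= 3 / 20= 0.15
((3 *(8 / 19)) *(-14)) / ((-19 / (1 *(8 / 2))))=1344 / 361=3.72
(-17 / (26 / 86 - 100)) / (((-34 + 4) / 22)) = -8041 / 64305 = -0.13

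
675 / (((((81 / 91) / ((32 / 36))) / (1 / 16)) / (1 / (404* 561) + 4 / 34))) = 60662875 / 12238776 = 4.96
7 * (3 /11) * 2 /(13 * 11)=42 /1573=0.03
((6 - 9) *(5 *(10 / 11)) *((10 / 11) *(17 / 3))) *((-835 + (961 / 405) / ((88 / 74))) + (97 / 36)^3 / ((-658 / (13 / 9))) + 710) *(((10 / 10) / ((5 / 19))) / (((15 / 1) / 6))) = 603968465242337 / 45968885424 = 13138.64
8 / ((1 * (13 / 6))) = 48 / 13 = 3.69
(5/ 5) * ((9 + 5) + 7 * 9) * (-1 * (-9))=693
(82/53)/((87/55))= 4510/4611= 0.98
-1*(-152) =152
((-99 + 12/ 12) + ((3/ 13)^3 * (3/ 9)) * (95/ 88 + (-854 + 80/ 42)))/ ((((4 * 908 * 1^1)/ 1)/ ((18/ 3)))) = -412039581/ 2457687232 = -0.17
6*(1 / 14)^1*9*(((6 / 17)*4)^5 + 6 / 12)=468317835 / 19877998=23.56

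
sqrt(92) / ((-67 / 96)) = -192 * sqrt(23) / 67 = -13.74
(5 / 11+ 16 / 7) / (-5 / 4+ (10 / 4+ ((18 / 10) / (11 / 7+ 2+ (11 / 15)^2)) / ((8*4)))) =43698944 / 20152055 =2.17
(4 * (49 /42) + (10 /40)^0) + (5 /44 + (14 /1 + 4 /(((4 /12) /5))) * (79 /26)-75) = 267055 /1716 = 155.63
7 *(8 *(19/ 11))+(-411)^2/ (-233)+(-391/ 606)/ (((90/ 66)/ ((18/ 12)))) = -9768950603/ 15531780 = -628.97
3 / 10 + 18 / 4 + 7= 59 / 5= 11.80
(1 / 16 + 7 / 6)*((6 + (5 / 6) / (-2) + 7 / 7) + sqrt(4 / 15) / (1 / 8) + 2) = 59*sqrt(15) / 45 + 6077 / 576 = 15.63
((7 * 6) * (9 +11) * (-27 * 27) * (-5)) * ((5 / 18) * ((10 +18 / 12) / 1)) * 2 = 19561500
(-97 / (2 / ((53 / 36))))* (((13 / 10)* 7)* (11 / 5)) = -5146141 / 3600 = -1429.48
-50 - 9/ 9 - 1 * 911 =-962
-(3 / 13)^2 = -9 / 169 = -0.05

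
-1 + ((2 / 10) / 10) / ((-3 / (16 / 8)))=-76 / 75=-1.01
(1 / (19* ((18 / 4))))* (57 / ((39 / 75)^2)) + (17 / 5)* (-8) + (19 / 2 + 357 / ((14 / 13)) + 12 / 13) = 804073 / 2535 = 317.19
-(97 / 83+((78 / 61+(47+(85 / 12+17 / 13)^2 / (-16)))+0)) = -88805706049 / 1971410688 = -45.05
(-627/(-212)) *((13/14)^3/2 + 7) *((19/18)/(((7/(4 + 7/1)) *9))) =1774016453/439786368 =4.03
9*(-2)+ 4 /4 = -17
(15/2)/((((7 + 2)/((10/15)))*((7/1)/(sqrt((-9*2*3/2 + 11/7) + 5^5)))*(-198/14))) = -5*sqrt(151879)/6237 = -0.31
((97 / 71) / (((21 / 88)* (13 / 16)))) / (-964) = -34144 / 4671303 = -0.01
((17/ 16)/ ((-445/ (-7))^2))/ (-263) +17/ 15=2833180781/ 2499867600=1.13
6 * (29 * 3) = 522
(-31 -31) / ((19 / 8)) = -496 / 19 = -26.11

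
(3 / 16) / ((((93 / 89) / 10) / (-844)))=-93895 / 62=-1514.44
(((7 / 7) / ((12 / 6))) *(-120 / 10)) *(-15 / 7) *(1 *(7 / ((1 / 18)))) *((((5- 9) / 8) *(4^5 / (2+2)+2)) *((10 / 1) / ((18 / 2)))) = -232200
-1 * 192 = -192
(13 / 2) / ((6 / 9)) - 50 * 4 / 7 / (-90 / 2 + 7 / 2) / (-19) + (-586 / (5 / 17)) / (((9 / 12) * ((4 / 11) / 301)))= -1456443106577 / 662340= -2198935.75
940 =940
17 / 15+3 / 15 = 4 / 3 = 1.33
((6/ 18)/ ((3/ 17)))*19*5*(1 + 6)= 11305/ 9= 1256.11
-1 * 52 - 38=-90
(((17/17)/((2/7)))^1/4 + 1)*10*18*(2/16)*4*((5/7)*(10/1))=16875/14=1205.36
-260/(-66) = 130/33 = 3.94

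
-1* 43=-43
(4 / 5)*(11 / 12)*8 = 88 / 15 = 5.87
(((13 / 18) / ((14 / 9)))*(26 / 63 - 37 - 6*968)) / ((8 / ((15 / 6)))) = -23933585 / 28224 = -847.99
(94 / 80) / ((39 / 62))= 1457 / 780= 1.87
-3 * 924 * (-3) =8316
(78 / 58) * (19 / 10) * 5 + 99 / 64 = 26583 / 1856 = 14.32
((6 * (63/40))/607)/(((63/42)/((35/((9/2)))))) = 0.08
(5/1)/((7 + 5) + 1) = 5/13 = 0.38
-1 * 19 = -19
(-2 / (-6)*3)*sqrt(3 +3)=sqrt(6)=2.45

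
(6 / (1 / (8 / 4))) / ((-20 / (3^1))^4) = 243 / 40000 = 0.01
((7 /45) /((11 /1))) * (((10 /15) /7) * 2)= 4 /1485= 0.00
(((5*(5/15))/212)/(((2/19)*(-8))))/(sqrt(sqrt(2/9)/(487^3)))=-46265*sqrt(1461)*2^(3/4)/20352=-146.13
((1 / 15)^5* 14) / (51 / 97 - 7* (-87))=679 / 22448643750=0.00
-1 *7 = -7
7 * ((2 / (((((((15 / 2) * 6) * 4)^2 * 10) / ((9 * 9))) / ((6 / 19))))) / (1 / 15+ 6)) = 9 / 49400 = 0.00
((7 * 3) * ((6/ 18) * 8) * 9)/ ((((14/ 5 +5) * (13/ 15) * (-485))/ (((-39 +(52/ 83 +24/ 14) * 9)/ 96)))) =156285/ 5442476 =0.03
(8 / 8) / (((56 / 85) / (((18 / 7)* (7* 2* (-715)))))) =-546975 / 14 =-39069.64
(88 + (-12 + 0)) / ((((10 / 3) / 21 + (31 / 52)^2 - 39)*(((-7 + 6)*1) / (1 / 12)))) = 1078896 / 6556145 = 0.16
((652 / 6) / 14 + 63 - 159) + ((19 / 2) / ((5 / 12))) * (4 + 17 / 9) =1611 / 35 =46.03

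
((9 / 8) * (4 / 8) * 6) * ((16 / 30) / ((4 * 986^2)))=9 / 19443920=0.00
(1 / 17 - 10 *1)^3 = -4826809 / 4913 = -982.46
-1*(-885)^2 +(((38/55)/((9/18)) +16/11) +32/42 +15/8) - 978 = -7245985147/9240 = -784197.53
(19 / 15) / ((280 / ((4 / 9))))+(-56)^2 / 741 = 9883093 / 2334150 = 4.23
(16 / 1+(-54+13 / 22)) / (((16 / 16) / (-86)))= 35389 / 11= 3217.18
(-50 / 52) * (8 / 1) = -100 / 13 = -7.69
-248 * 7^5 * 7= -29176952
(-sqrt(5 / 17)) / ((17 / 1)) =-sqrt(85) / 289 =-0.03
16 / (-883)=-16 / 883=-0.02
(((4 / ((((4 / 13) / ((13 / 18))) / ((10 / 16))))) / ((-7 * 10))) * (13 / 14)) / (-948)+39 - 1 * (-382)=11264426389 / 26756352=421.00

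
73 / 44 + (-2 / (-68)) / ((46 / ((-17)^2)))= 933 / 506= 1.84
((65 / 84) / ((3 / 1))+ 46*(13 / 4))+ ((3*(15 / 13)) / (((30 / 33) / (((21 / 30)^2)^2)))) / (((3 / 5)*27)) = 490791877 / 3276000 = 149.81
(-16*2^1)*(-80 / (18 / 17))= 21760 / 9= 2417.78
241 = 241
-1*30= -30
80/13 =6.15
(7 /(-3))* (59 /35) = -59 /15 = -3.93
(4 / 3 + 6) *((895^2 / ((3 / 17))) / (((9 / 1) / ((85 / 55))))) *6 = 34295737.04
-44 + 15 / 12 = -171 / 4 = -42.75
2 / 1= 2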